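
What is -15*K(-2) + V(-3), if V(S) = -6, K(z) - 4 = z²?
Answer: -126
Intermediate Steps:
K(z) = 4 + z²
-15*K(-2) + V(-3) = -15*(4 + (-2)²) - 6 = -15*(4 + 4) - 6 = -15*8 - 6 = -120 - 6 = -126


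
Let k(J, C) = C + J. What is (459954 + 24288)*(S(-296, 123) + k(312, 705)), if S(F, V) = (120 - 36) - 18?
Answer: 524434086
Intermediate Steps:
S(F, V) = 66 (S(F, V) = 84 - 18 = 66)
(459954 + 24288)*(S(-296, 123) + k(312, 705)) = (459954 + 24288)*(66 + (705 + 312)) = 484242*(66 + 1017) = 484242*1083 = 524434086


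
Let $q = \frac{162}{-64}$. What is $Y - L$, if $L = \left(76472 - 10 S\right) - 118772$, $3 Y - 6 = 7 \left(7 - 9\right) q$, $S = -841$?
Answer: $\frac{542461}{16} \approx 33904.0$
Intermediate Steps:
$q = - \frac{81}{32}$ ($q = 162 \left(- \frac{1}{64}\right) = - \frac{81}{32} \approx -2.5313$)
$Y = \frac{221}{16}$ ($Y = 2 + \frac{7 \left(7 - 9\right) \left(- \frac{81}{32}\right)}{3} = 2 + \frac{7 \left(-2\right) \left(- \frac{81}{32}\right)}{3} = 2 + \frac{\left(-14\right) \left(- \frac{81}{32}\right)}{3} = 2 + \frac{1}{3} \cdot \frac{567}{16} = 2 + \frac{189}{16} = \frac{221}{16} \approx 13.813$)
$L = -33890$ ($L = \left(76472 - -8410\right) - 118772 = \left(76472 + 8410\right) - 118772 = 84882 - 118772 = -33890$)
$Y - L = \frac{221}{16} - -33890 = \frac{221}{16} + 33890 = \frac{542461}{16}$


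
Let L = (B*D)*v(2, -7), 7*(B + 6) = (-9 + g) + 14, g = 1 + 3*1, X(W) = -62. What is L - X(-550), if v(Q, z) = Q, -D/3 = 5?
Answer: 1424/7 ≈ 203.43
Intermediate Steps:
D = -15 (D = -3*5 = -15)
g = 4 (g = 1 + 3 = 4)
B = -33/7 (B = -6 + ((-9 + 4) + 14)/7 = -6 + (-5 + 14)/7 = -6 + (⅐)*9 = -6 + 9/7 = -33/7 ≈ -4.7143)
L = 990/7 (L = -33/7*(-15)*2 = (495/7)*2 = 990/7 ≈ 141.43)
L - X(-550) = 990/7 - 1*(-62) = 990/7 + 62 = 1424/7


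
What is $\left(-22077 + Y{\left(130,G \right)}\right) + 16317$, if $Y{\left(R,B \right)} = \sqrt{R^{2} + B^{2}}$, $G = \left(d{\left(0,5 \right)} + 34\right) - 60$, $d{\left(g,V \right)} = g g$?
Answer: $-5760 + 26 \sqrt{26} \approx -5627.4$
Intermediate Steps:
$d{\left(g,V \right)} = g^{2}$
$G = -26$ ($G = \left(0^{2} + 34\right) - 60 = \left(0 + 34\right) - 60 = 34 - 60 = -26$)
$Y{\left(R,B \right)} = \sqrt{B^{2} + R^{2}}$
$\left(-22077 + Y{\left(130,G \right)}\right) + 16317 = \left(-22077 + \sqrt{\left(-26\right)^{2} + 130^{2}}\right) + 16317 = \left(-22077 + \sqrt{676 + 16900}\right) + 16317 = \left(-22077 + \sqrt{17576}\right) + 16317 = \left(-22077 + 26 \sqrt{26}\right) + 16317 = -5760 + 26 \sqrt{26}$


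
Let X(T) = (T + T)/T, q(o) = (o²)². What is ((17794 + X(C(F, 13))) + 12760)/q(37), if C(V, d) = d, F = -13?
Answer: 30556/1874161 ≈ 0.016304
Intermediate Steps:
q(o) = o⁴
X(T) = 2 (X(T) = (2*T)/T = 2)
((17794 + X(C(F, 13))) + 12760)/q(37) = ((17794 + 2) + 12760)/(37⁴) = (17796 + 12760)/1874161 = 30556*(1/1874161) = 30556/1874161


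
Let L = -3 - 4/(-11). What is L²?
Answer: 841/121 ≈ 6.9504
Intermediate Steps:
L = -29/11 (L = -3 - 1/11*(-4) = -3 + 4/11 = -29/11 ≈ -2.6364)
L² = (-29/11)² = 841/121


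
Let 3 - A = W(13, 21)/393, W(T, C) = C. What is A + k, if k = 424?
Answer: 55930/131 ≈ 426.95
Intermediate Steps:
A = 386/131 (A = 3 - 21/393 = 3 - 1*7/131 = 3 - 7/131 = 386/131 ≈ 2.9466)
A + k = 386/131 + 424 = 55930/131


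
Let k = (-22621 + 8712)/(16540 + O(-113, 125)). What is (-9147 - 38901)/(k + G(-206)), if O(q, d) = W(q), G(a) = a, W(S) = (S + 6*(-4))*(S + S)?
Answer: 326053728/1399903 ≈ 232.91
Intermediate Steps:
W(S) = 2*S*(-24 + S) (W(S) = (S - 24)*(2*S) = (-24 + S)*(2*S) = 2*S*(-24 + S))
O(q, d) = 2*q*(-24 + q)
k = -1987/6786 (k = (-22621 + 8712)/(16540 + 2*(-113)*(-24 - 113)) = -13909/(16540 + 2*(-113)*(-137)) = -13909/(16540 + 30962) = -13909/47502 = -13909*1/47502 = -1987/6786 ≈ -0.29281)
(-9147 - 38901)/(k + G(-206)) = (-9147 - 38901)/(-1987/6786 - 206) = -48048/(-1399903/6786) = -48048*(-6786/1399903) = 326053728/1399903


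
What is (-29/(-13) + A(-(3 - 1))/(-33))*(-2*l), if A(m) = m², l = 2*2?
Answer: -7240/429 ≈ -16.876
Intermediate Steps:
l = 4
(-29/(-13) + A(-(3 - 1))/(-33))*(-2*l) = (-29/(-13) + (-(3 - 1))²/(-33))*(-2*4) = (-29*(-1/13) + (-1*2)²*(-1/33))*(-8) = (29/13 + (-2)²*(-1/33))*(-8) = (29/13 + 4*(-1/33))*(-8) = (29/13 - 4/33)*(-8) = (905/429)*(-8) = -7240/429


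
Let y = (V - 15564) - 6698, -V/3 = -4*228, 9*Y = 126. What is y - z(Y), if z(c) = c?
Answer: -19540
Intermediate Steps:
Y = 14 (Y = (⅑)*126 = 14)
V = 2736 (V = -(-12)*228 = -3*(-912) = 2736)
y = -19526 (y = (2736 - 15564) - 6698 = -12828 - 6698 = -19526)
y - z(Y) = -19526 - 1*14 = -19526 - 14 = -19540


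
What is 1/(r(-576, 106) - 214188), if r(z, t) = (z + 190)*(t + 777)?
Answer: -1/555026 ≈ -1.8017e-6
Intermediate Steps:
r(z, t) = (190 + z)*(777 + t)
1/(r(-576, 106) - 214188) = 1/((147630 + 190*106 + 777*(-576) + 106*(-576)) - 214188) = 1/((147630 + 20140 - 447552 - 61056) - 214188) = 1/(-340838 - 214188) = 1/(-555026) = -1/555026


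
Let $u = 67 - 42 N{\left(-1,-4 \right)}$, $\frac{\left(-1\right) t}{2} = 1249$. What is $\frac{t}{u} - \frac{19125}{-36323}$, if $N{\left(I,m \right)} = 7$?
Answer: $\frac{95076229}{8245321} \approx 11.531$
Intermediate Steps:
$t = -2498$ ($t = \left(-2\right) 1249 = -2498$)
$u = -227$ ($u = 67 - 294 = -227$)
$\frac{t}{u} - \frac{19125}{-36323} = - \frac{2498}{-227} - \frac{19125}{-36323} = \left(-2498\right) \left(- \frac{1}{227}\right) - - \frac{19125}{36323} = \frac{2498}{227} + \frac{19125}{36323} = \frac{95076229}{8245321}$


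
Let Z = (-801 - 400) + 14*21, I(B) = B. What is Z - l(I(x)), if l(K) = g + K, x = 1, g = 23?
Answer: -931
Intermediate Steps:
l(K) = 23 + K
Z = -907 (Z = -1201 + 294 = -907)
Z - l(I(x)) = -907 - (23 + 1) = -907 - 1*24 = -907 - 24 = -931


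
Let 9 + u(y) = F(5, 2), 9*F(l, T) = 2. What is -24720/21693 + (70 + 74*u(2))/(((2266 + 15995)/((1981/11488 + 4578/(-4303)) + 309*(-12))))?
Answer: 214003577735527529/1835824756455963 ≈ 116.57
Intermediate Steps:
F(l, T) = 2/9 (F(l, T) = (1/9)*2 = 2/9)
u(y) = -79/9 (u(y) = -9 + 2/9 = -79/9)
-24720/21693 + (70 + 74*u(2))/(((2266 + 15995)/((1981/11488 + 4578/(-4303)) + 309*(-12)))) = -24720/21693 + (70 + 74*(-79/9))/(((2266 + 15995)/((1981/11488 + 4578/(-4303)) + 309*(-12)))) = -24720*1/21693 + (70 - 5846/9)/((18261/((1981*(1/11488) + 4578*(-1/4303)) - 3708))) = -8240/7231 - 5216/(9*(18261/((1981/11488 - 4578/4303) - 3708))) = -8240/7231 - 5216/(9*(18261/(-44067821/49432864 - 3708))) = -8240/7231 - 5216/(9*(18261/(-183341127533/49432864))) = -8240/7231 - 5216/(9*(18261*(-49432864/183341127533))) = -8240/7231 - 5216/(9*(-902693529504/183341127533)) = -8240/7231 - 5216/9*(-183341127533/902693529504) = -8240/7231 + 29884603787879/253882555173 = 214003577735527529/1835824756455963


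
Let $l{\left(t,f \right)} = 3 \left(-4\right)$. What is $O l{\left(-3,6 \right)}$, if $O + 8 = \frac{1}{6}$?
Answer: $94$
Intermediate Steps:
$O = - \frac{47}{6}$ ($O = -8 + \frac{1}{6} = - \frac{47}{6} \approx -7.8333$)
$l{\left(t,f \right)} = -12$
$O l{\left(-3,6 \right)} = \left(- \frac{47}{6}\right) \left(-12\right) = 94$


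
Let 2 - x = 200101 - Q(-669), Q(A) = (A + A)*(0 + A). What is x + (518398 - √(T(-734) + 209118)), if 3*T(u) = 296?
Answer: 1213421 - 5*√75318/3 ≈ 1.2130e+6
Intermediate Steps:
T(u) = 296/3 (T(u) = (⅓)*296 = 296/3)
Q(A) = 2*A² (Q(A) = (2*A)*A = 2*A²)
x = 695023 (x = 2 - (200101 - 2*(-669)²) = 2 - (200101 - 2*447561) = 2 - (200101 - 1*895122) = 2 - (200101 - 895122) = 2 - 1*(-695021) = 2 + 695021 = 695023)
x + (518398 - √(T(-734) + 209118)) = 695023 + (518398 - √(296/3 + 209118)) = 695023 + (518398 - √(627650/3)) = 695023 + (518398 - 5*√75318/3) = 1213421 - 5*√75318/3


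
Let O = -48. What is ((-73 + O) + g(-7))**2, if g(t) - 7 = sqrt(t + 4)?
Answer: (-114 + I*sqrt(3))**2 ≈ 12993.0 - 394.91*I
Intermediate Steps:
g(t) = 7 + sqrt(4 + t) (g(t) = 7 + sqrt(t + 4) = 7 + sqrt(4 + t))
((-73 + O) + g(-7))**2 = ((-73 - 48) + (7 + sqrt(4 - 7)))**2 = (-121 + (7 + sqrt(-3)))**2 = (-121 + (7 + I*sqrt(3)))**2 = (-114 + I*sqrt(3))**2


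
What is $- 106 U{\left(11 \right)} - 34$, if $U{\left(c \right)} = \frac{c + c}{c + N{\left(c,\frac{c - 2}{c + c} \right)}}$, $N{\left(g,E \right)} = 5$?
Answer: $- \frac{719}{4} \approx -179.75$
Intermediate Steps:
$U{\left(c \right)} = \frac{2 c}{5 + c}$ ($U{\left(c \right)} = \frac{c + c}{c + 5} = \frac{2 c}{5 + c}$)
$- 106 U{\left(11 \right)} - 34 = - 106 \cdot 2 \cdot 11 \frac{1}{5 + 11} - 34 = - 106 \cdot 2 \cdot 11 \cdot \frac{1}{16} - 34 = \left(-106\right) \frac{11}{8} - 34 = - \frac{583}{4} - 34 = - \frac{719}{4}$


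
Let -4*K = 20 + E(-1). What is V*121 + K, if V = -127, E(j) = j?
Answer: -61487/4 ≈ -15372.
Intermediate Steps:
K = -19/4 (K = -(20 - 1)/4 = -¼*19 = -19/4 ≈ -4.7500)
V*121 + K = -127*121 - 19/4 = -15367 - 19/4 = -61487/4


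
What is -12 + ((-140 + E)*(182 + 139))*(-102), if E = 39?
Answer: 3306930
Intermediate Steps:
-12 + ((-140 + E)*(182 + 139))*(-102) = -12 + ((-140 + 39)*(182 + 139))*(-102) = -12 - 101*321*(-102) = -12 - 32421*(-102) = -12 + 3306942 = 3306930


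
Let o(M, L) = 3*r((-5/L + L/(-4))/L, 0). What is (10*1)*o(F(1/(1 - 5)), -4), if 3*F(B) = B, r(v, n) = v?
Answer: -135/8 ≈ -16.875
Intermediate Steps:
F(B) = B/3
o(M, L) = 3*(-5/L - L/4)/L (o(M, L) = 3*((-5/L + L/(-4))/L) = 3*((-5/L + L*(-¼))/L) = 3*((-5/L - L/4)/L) = 3*(-5/L - L/4)/L)
(10*1)*o(F(1/(1 - 5)), -4) = (10*1)*(-¾ - 15/(-4)²) = 10*(-¾ - 15*1/16) = 10*(-¾ - 15/16) = 10*(-27/16) = -135/8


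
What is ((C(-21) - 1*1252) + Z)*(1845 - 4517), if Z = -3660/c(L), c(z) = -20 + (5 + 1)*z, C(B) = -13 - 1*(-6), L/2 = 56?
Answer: 550784704/163 ≈ 3.3790e+6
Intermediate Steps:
L = 112 (L = 2*56 = 112)
C(B) = -7 (C(B) = -13 + 6 = -7)
c(z) = -20 + 6*z
Z = -915/163 (Z = -3660/(-20 + 6*112) = -3660/(-20 + 672) = -3660/652 = -3660*1/652 = -915/163 ≈ -5.6135)
((C(-21) - 1*1252) + Z)*(1845 - 4517) = ((-7 - 1*1252) - 915/163)*(1845 - 4517) = ((-7 - 1252) - 915/163)*(-2672) = (-1259 - 915/163)*(-2672) = -206132/163*(-2672) = 550784704/163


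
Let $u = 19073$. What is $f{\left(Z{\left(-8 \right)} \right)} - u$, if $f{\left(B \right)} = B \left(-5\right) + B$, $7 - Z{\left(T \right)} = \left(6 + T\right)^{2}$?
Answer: $-19085$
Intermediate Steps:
$Z{\left(T \right)} = 7 - \left(6 + T\right)^{2}$
$f{\left(B \right)} = - 4 B$ ($f{\left(B \right)} = - 5 B + B = - 4 B$)
$f{\left(Z{\left(-8 \right)} \right)} - u = - 4 \left(7 - \left(6 - 8\right)^{2}\right) - 19073 = - 4 \left(7 - \left(-2\right)^{2}\right) - 19073 = - 4 \left(7 - 4\right) - 19073 = \left(-4\right) 3 - 19073 = -12 - 19073 = -19085$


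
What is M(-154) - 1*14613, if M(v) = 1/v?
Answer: -2250403/154 ≈ -14613.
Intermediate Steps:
M(-154) - 1*14613 = 1/(-154) - 1*14613 = -1/154 - 14613 = -2250403/154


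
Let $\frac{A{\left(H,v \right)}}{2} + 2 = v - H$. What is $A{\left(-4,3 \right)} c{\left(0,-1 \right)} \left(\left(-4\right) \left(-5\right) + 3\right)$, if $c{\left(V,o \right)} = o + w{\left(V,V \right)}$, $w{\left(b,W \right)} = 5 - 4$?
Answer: $0$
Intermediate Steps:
$w{\left(b,W \right)} = 1$ ($w{\left(b,W \right)} = 5 - 4 = 1$)
$c{\left(V,o \right)} = 1 + o$ ($c{\left(V,o \right)} = o + 1 = 1 + o$)
$A{\left(H,v \right)} = -4 - 2 H + 2 v$ ($A{\left(H,v \right)} = -4 + 2 \left(v - H\right) = -4 - \left(- 2 v + 2 H\right) = -4 - 2 H + 2 v$)
$A{\left(-4,3 \right)} c{\left(0,-1 \right)} \left(\left(-4\right) \left(-5\right) + 3\right) = \left(-4 - -8 + 2 \cdot 3\right) \left(1 - 1\right) \left(\left(-4\right) \left(-5\right) + 3\right) = \left(-4 + 8 + 6\right) 0 \left(20 + 3\right) = 10 \cdot 0 \cdot 23 = 0 \cdot 23 = 0$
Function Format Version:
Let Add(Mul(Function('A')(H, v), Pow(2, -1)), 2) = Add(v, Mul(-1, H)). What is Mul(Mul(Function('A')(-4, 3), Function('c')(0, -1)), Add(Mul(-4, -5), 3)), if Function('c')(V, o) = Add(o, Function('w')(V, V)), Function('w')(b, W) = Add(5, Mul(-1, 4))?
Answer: 0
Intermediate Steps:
Function('w')(b, W) = 1 (Function('w')(b, W) = Add(5, -4) = 1)
Function('c')(V, o) = Add(1, o) (Function('c')(V, o) = Add(o, 1) = Add(1, o))
Function('A')(H, v) = Add(-4, Mul(-2, H), Mul(2, v)) (Function('A')(H, v) = Add(-4, Mul(2, Add(v, Mul(-1, H)))) = Add(-4, Add(Mul(-2, H), Mul(2, v))) = Add(-4, Mul(-2, H), Mul(2, v)))
Mul(Mul(Function('A')(-4, 3), Function('c')(0, -1)), Add(Mul(-4, -5), 3)) = Mul(Mul(Add(-4, Mul(-2, -4), Mul(2, 3)), Add(1, -1)), Add(Mul(-4, -5), 3)) = Mul(Mul(Add(-4, 8, 6), 0), Add(20, 3)) = Mul(Mul(10, 0), 23) = Mul(0, 23) = 0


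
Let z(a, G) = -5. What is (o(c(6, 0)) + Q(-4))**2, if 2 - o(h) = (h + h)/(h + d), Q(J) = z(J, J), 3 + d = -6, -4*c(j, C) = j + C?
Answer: 529/49 ≈ 10.796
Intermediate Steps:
c(j, C) = -C/4 - j/4 (c(j, C) = -(j + C)/4 = -(C + j)/4 = -C/4 - j/4)
d = -9 (d = -3 - 6 = -9)
Q(J) = -5
o(h) = 2 - 2*h/(-9 + h) (o(h) = 2 - (h + h)/(h - 9) = 2 - 2*h/(-9 + h))
(o(c(6, 0)) + Q(-4))**2 = (-18/(-9 + (-1/4*0 - 1/4*6)) - 5)**2 = (-18/(-9 + (0 - 3/2)) - 5)**2 = (-18/(-9 - 3/2) - 5)**2 = (-18/(-21/2) - 5)**2 = (-18*(-2/21) - 5)**2 = (12/7 - 5)**2 = (-23/7)**2 = 529/49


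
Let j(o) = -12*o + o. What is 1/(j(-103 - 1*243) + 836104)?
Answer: 1/839910 ≈ 1.1906e-6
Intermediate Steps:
j(o) = -11*o
1/(j(-103 - 1*243) + 836104) = 1/(-11*(-103 - 1*243) + 836104) = 1/(-11*(-103 - 243) + 836104) = 1/(-11*(-346) + 836104) = 1/(3806 + 836104) = 1/839910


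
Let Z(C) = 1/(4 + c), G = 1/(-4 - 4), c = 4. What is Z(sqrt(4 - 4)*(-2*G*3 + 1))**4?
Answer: 1/4096 ≈ 0.00024414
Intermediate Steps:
G = -1/8 (G = 1/(-8) = -1/8 ≈ -0.12500)
Z(C) = 1/8 (Z(C) = 1/(4 + 4) = 1/8)
Z(sqrt(4 - 4)*(-2*G*3 + 1))**4 = (1/8)**4 = 1/4096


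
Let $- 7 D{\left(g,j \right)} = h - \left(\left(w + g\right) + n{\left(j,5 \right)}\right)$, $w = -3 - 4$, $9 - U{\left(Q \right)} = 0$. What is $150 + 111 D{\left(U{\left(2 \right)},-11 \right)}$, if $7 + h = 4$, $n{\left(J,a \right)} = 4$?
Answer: $\frac{2049}{7} \approx 292.71$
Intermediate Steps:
$U{\left(Q \right)} = 9$ ($U{\left(Q \right)} = 9 - 0 = 9 + 0 = 9$)
$w = -7$
$h = -3$ ($h = -7 + 4 = -3$)
$D{\left(g,j \right)} = \frac{g}{7}$ ($D{\left(g,j \right)} = - \frac{-3 - \left(\left(-7 + g\right) + 4\right)}{7} = - \frac{-3 - \left(-3 + g\right)}{7} = - \frac{\left(-1\right) g}{7} = \frac{g}{7}$)
$150 + 111 D{\left(U{\left(2 \right)},-11 \right)} = 150 + 111 \cdot \frac{1}{7} \cdot 9 = 150 + 111 \cdot \frac{9}{7} = 150 + \frac{999}{7} = \frac{2049}{7}$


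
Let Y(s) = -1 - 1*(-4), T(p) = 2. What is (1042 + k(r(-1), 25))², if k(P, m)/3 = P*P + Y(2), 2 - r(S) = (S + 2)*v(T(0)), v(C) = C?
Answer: 1104601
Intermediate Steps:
Y(s) = 3 (Y(s) = -1 + 4 = 3)
r(S) = -2 - 2*S (r(S) = 2 - (S + 2)*2 = 2 - (2 + S)*2 = 2 - (4 + 2*S) = 2 + (-4 - 2*S) = -2 - 2*S)
k(P, m) = 9 + 3*P² (k(P, m) = 3*(P*P + 3) = 3*(P² + 3) = 3*(3 + P²) = 9 + 3*P²)
(1042 + k(r(-1), 25))² = (1042 + (9 + 3*(-2 - 2*(-1))²))² = (1042 + (9 + 3*(-2 + 2)²))² = (1042 + (9 + 3*0²))² = (1042 + (9 + 3*0))² = (1042 + (9 + 0))² = (1042 + 9)² = 1051² = 1104601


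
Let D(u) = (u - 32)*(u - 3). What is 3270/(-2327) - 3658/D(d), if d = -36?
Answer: -660931/237354 ≈ -2.7846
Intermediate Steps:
D(u) = (-32 + u)*(-3 + u)
3270/(-2327) - 3658/D(d) = 3270/(-2327) - 3658/(96 + (-36)**2 - 35*(-36)) = 3270*(-1/2327) - 3658/(96 + 1296 + 1260) = -3270/2327 - 3658/2652 = -3270/2327 - 3658*1/2652 = -3270/2327 - 1829/1326 = -660931/237354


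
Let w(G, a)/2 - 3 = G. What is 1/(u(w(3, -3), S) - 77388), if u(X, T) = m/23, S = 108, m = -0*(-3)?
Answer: -1/77388 ≈ -1.2922e-5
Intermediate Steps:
m = 0 (m = -10*0 = 0)
w(G, a) = 6 + 2*G
u(X, T) = 0 (u(X, T) = 0/23 = 0*(1/23) = 0)
1/(u(w(3, -3), S) - 77388) = 1/(0 - 77388) = 1/(-77388) = -1/77388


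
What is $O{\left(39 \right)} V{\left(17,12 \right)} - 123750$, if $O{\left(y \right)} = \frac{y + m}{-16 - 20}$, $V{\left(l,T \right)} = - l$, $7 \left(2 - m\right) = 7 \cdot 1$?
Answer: $- \frac{1113580}{9} \approx -1.2373 \cdot 10^{5}$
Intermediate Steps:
$m = 1$ ($m = 2 - \frac{7 \cdot 1}{7} = 2 - 1 = 1$)
$O{\left(y \right)} = - \frac{1}{36} - \frac{y}{36}$ ($O{\left(y \right)} = \frac{y + 1}{-16 - 20} = \frac{1 + y}{-36} = \left(1 + y\right) \left(- \frac{1}{36}\right) = - \frac{1}{36} - \frac{y}{36}$)
$O{\left(39 \right)} V{\left(17,12 \right)} - 123750 = \left(- \frac{1}{36} - \frac{13}{12}\right) \left(\left(-1\right) 17\right) - 123750 = \left(- \frac{1}{36} - \frac{13}{12}\right) \left(-17\right) - 123750 = \left(- \frac{10}{9}\right) \left(-17\right) - 123750 = \frac{170}{9} - 123750 = - \frac{1113580}{9}$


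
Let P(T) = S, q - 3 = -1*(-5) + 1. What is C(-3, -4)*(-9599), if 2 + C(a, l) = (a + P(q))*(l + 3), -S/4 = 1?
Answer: -47995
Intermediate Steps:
S = -4 (S = -4*1 = -4)
q = 9 (q = 3 + (-1*(-5) + 1) = 3 + (5 + 1) = 3 + 6 = 9)
P(T) = -4
C(a, l) = -2 + (-4 + a)*(3 + l) (C(a, l) = -2 + (a - 4)*(l + 3) = -2 + (-4 + a)*(3 + l))
C(-3, -4)*(-9599) = (-14 - 4*(-4) + 3*(-3) - 3*(-4))*(-9599) = (-14 + 16 - 9 + 12)*(-9599) = 5*(-9599) = -47995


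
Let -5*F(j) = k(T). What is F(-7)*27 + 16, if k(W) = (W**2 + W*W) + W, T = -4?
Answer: -676/5 ≈ -135.20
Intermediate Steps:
k(W) = W + 2*W**2 (k(W) = (W**2 + W**2) + W = 2*W**2 + W = W + 2*W**2)
F(j) = -28/5 (F(j) = -(-4)*(1 + 2*(-4))/5 = -(-4)*(1 - 8)/5 = -(-4)*(-7)/5 = -1/5*28 = -28/5)
F(-7)*27 + 16 = -28/5*27 + 16 = -756/5 + 16 = -676/5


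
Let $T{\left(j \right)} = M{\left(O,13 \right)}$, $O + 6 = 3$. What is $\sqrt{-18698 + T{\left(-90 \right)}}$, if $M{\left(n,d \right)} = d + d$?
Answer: $4 i \sqrt{1167} \approx 136.65 i$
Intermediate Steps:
$O = -3$ ($O = -6 + 3 = -3$)
$M{\left(n,d \right)} = 2 d$
$T{\left(j \right)} = 26$ ($T{\left(j \right)} = 2 \cdot 13 = 26$)
$\sqrt{-18698 + T{\left(-90 \right)}} = \sqrt{-18698 + 26} = \sqrt{-18672} = 4 i \sqrt{1167}$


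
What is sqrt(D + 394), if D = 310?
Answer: 8*sqrt(11) ≈ 26.533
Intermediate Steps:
sqrt(D + 394) = sqrt(310 + 394) = sqrt(704) = 8*sqrt(11)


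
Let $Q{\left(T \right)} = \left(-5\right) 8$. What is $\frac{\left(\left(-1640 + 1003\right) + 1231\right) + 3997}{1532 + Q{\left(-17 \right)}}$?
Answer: $\frac{4591}{1492} \approx 3.0771$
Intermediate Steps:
$Q{\left(T \right)} = -40$
$\frac{\left(\left(-1640 + 1003\right) + 1231\right) + 3997}{1532 + Q{\left(-17 \right)}} = \frac{\left(\left(-1640 + 1003\right) + 1231\right) + 3997}{1532 - 40} = \frac{\left(-637 + 1231\right) + 3997}{1492} = \left(594 + 3997\right) \frac{1}{1492} = 4591 \cdot \frac{1}{1492} = \frac{4591}{1492}$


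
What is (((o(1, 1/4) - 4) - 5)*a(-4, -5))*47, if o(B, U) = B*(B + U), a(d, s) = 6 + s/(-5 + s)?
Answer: -18941/8 ≈ -2367.6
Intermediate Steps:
(((o(1, 1/4) - 4) - 5)*a(-4, -5))*47 = (((1*(1 + 1/4) - 4) - 5)*((-30 + 7*(-5))/(-5 - 5)))*47 = (((1*(1 + 1*(¼)) - 4) - 5)*((-30 - 35)/(-10)))*47 = (((1*(1 + ¼) - 4) - 5)*(-⅒*(-65)))*47 = (((1*(5/4) - 4) - 5)*(13/2))*47 = (((5/4 - 4) - 5)*(13/2))*47 = ((-11/4 - 5)*(13/2))*47 = -31/4*13/2*47 = -403/8*47 = -18941/8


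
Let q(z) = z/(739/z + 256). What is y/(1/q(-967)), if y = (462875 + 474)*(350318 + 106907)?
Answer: -198103043073315725/246813 ≈ -8.0264e+11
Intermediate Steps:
y = 211854746525 (y = 463349*457225 = 211854746525)
q(z) = z/(256 + 739/z)
y/(1/q(-967)) = 211854746525/(1/((-967)²/(739 + 256*(-967)))) = 211854746525/(1/(935089/(739 - 247552))) = 211854746525/(1/(935089/(-246813))) = 211854746525/(1/(935089*(-1/246813))) = 211854746525/(1/(-935089/246813)) = 211854746525/(-246813/935089) = 211854746525*(-935089/246813) = -198103043073315725/246813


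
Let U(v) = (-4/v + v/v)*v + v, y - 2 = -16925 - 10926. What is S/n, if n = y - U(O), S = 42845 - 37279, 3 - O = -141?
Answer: -5566/28133 ≈ -0.19785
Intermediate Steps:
y = -27849 (y = 2 + (-16925 - 10926) = 2 - 27851 = -27849)
O = 144 (O = 3 - 1*(-141) = 3 + 141 = 144)
S = 5566
U(v) = v + v*(1 - 4/v) (U(v) = (-4/v + 1)*v + v = (1 - 4/v)*v + v = v*(1 - 4/v) + v = v + v*(1 - 4/v))
n = -28133 (n = -27849 - (-4 + 2*144) = -27849 - (-4 + 288) = -27849 - 1*284 = -27849 - 284 = -28133)
S/n = 5566/(-28133) = 5566*(-1/28133) = -5566/28133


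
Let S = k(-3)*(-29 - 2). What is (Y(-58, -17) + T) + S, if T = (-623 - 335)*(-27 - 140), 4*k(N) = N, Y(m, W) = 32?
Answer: 640165/4 ≈ 1.6004e+5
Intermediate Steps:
k(N) = N/4
S = 93/4 (S = ((¼)*(-3))*(-29 - 2) = -¾*(-31) = 93/4 ≈ 23.250)
T = 159986 (T = -958*(-167) = 159986)
(Y(-58, -17) + T) + S = (32 + 159986) + 93/4 = 160018 + 93/4 = 640165/4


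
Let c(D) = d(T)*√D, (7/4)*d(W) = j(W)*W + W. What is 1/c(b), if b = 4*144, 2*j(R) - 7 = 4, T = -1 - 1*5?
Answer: -7/3744 ≈ -0.0018697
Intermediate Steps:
T = -6 (T = -1 - 5 = -6)
j(R) = 11/2 (j(R) = 7/2 + (½)*4 = 7/2 + 2 = 11/2)
b = 576
d(W) = 26*W/7 (d(W) = 4*(11*W/2 + W)/7 = 4*(13*W/2)/7 = 26*W/7)
c(D) = -156*√D/7 (c(D) = ((26/7)*(-6))*√D = -156*√D/7)
1/c(b) = 1/(-156*√576/7) = 1/(-156/7*24) = 1/(-3744/7) = -7/3744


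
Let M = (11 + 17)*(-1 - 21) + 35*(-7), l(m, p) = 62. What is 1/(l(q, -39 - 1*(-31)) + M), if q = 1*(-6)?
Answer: -1/799 ≈ -0.0012516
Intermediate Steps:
q = -6
M = -861 (M = 28*(-22) - 245 = -616 - 245 = -861)
1/(l(q, -39 - 1*(-31)) + M) = 1/(62 - 861) = 1/(-799) = -1/799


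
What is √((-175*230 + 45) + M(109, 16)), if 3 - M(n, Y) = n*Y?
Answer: I*√41946 ≈ 204.81*I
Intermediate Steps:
M(n, Y) = 3 - Y*n (M(n, Y) = 3 - n*Y = 3 - Y*n)
√((-175*230 + 45) + M(109, 16)) = √((-175*230 + 45) + (3 - 1*16*109)) = √((-40250 + 45) + (3 - 1744)) = √(-40205 - 1741) = √(-41946) = I*√41946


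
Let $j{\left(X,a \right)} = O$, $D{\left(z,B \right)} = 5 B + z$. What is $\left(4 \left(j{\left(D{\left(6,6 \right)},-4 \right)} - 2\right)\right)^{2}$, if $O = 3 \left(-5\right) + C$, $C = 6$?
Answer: $1936$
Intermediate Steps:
$D{\left(z,B \right)} = z + 5 B$
$O = -9$ ($O = 3 \left(-5\right) + 6 = -15 + 6 = -9$)
$j{\left(X,a \right)} = -9$
$\left(4 \left(j{\left(D{\left(6,6 \right)},-4 \right)} - 2\right)\right)^{2} = \left(4 \left(-9 - 2\right)\right)^{2} = \left(4 \left(-11\right)\right)^{2} = \left(-44\right)^{2} = 1936$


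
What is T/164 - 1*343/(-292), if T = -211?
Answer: -335/2993 ≈ -0.11193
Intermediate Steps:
T/164 - 1*343/(-292) = -211/164 - 1*343/(-292) = -211*1/164 - 343*(-1/292) = -211/164 + 343/292 = -335/2993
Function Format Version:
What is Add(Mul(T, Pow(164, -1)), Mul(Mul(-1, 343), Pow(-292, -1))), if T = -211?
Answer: Rational(-335, 2993) ≈ -0.11193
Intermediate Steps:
Add(Mul(T, Pow(164, -1)), Mul(Mul(-1, 343), Pow(-292, -1))) = Add(Mul(-211, Pow(164, -1)), Mul(Mul(-1, 343), Pow(-292, -1))) = Add(Mul(-211, Rational(1, 164)), Mul(-343, Rational(-1, 292))) = Add(Rational(-211, 164), Rational(343, 292)) = Rational(-335, 2993)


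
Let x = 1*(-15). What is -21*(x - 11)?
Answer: 546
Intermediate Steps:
x = -15
-21*(x - 11) = -21*(-15 - 11) = -21*(-26) = 546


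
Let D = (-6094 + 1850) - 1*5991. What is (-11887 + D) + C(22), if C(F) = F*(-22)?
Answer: -22606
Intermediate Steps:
D = -10235 (D = -4244 - 5991 = -10235)
C(F) = -22*F
(-11887 + D) + C(22) = (-11887 - 10235) - 22*22 = -22122 - 484 = -22606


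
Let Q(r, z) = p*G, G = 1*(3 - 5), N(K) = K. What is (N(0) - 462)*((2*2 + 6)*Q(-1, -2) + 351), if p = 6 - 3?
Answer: -134442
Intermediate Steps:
p = 3
G = -2 (G = 1*(-2) = -2)
Q(r, z) = -6 (Q(r, z) = 3*(-2) = -6)
(N(0) - 462)*((2*2 + 6)*Q(-1, -2) + 351) = (0 - 462)*((2*2 + 6)*(-6) + 351) = -462*((4 + 6)*(-6) + 351) = -462*(10*(-6) + 351) = -462*(-60 + 351) = -462*291 = -134442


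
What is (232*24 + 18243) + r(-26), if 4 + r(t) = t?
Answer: 23781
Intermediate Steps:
r(t) = -4 + t
(232*24 + 18243) + r(-26) = (232*24 + 18243) + (-4 - 26) = (5568 + 18243) - 30 = 23811 - 30 = 23781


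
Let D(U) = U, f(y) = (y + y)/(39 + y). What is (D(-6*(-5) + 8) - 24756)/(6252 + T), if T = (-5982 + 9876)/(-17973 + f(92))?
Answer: -29096534161/7359221097 ≈ -3.9538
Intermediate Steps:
f(y) = 2*y/(39 + y) (f(y) = (2*y)/(39 + y) = 2*y/(39 + y))
T = -510114/2354279 (T = (-5982 + 9876)/(-17973 + 2*92/(39 + 92)) = 3894/(-17973 + 2*92/131) = 3894/(-17973 + 2*92*(1/131)) = 3894/(-17973 + 184/131) = 3894/(-2354279/131) = 3894*(-131/2354279) = -510114/2354279 ≈ -0.21668)
(D(-6*(-5) + 8) - 24756)/(6252 + T) = ((-6*(-5) + 8) - 24756)/(6252 - 510114/2354279) = ((30 + 8) - 24756)/(14718442194/2354279) = (38 - 24756)*(2354279/14718442194) = -24718*2354279/14718442194 = -29096534161/7359221097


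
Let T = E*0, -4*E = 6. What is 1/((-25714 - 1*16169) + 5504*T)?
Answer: -1/41883 ≈ -2.3876e-5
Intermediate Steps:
E = -3/2 (E = -¼*6 = -3/2 ≈ -1.5000)
T = 0 (T = -3/2*0 = 0)
1/((-25714 - 1*16169) + 5504*T) = 1/((-25714 - 1*16169) + 5504*0) = 1/((-25714 - 16169) + 0) = 1/(-41883 + 0) = 1/(-41883) = -1/41883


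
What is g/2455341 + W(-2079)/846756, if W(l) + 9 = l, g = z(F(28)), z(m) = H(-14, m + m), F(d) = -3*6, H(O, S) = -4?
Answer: -142503862/57752075661 ≈ -0.0024675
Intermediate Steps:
F(d) = -18
z(m) = -4
g = -4
W(l) = -9 + l
g/2455341 + W(-2079)/846756 = -4/2455341 + (-9 - 2079)/846756 = -4*1/2455341 - 2088*1/846756 = -4/2455341 - 58/23521 = -142503862/57752075661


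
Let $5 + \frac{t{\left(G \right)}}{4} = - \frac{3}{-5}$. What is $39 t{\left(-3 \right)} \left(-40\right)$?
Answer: $27456$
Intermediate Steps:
$t{\left(G \right)} = - \frac{88}{5}$ ($t{\left(G \right)} = -20 + 4 \left(- \frac{3}{-5}\right) = -20 + 4 \left(\left(-3\right) \left(- \frac{1}{5}\right)\right) = -20 + 4 \cdot \frac{3}{5} = -20 + \frac{12}{5} = - \frac{88}{5}$)
$39 t{\left(-3 \right)} \left(-40\right) = 39 \left(- \frac{88}{5}\right) \left(-40\right) = \left(- \frac{3432}{5}\right) \left(-40\right) = 27456$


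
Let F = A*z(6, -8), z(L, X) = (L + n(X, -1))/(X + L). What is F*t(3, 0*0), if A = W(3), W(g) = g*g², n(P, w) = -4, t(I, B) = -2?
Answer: 54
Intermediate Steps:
z(L, X) = (-4 + L)/(L + X) (z(L, X) = (L - 4)/(X + L) = (-4 + L)/(L + X))
W(g) = g³
A = 27 (A = 3³ = 27)
F = -27 (F = 27*((-4 + 6)/(6 - 8)) = 27*(2/(-2)) = 27*(-½*2) = 27*(-1) = -27)
F*t(3, 0*0) = -27*(-2) = 54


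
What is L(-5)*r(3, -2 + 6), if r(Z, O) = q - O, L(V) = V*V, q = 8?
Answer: 100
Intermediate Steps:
L(V) = V**2
r(Z, O) = 8 - O
L(-5)*r(3, -2 + 6) = (-5)**2*(8 - (-2 + 6)) = 25*(8 - 1*4) = 25*(8 - 4) = 25*4 = 100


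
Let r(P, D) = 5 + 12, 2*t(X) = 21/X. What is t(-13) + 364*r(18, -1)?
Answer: 160867/26 ≈ 6187.2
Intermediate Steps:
t(X) = 21/(2*X) (t(X) = (21/X)/2 = 21/(2*X))
r(P, D) = 17
t(-13) + 364*r(18, -1) = (21/2)/(-13) + 364*17 = (21/2)*(-1/13) + 6188 = -21/26 + 6188 = 160867/26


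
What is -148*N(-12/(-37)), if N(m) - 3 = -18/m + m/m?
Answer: 7622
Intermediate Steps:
N(m) = 4 - 18/m (N(m) = 3 + (-18/m + m/m) = 3 + (-18/m + 1) = 3 + (1 - 18/m) = 4 - 18/m)
-148*N(-12/(-37)) = -148*(4 - 18/((-12/(-37)))) = -148*(4 - 18/((-12*(-1/37)))) = -148*(4 - 18/12/37) = -148*(4 - 18*37/12) = -148*(4 - 111/2) = -148*(-103/2) = 7622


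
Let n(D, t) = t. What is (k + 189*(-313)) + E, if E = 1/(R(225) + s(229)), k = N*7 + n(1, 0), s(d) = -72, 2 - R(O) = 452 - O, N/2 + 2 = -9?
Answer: -17615368/297 ≈ -59311.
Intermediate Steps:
N = -22 (N = -4 + 2*(-9) = -4 - 18 = -22)
R(O) = -450 + O (R(O) = 2 - (452 - O) = 2 + (-452 + O) = -450 + O)
k = -154 (k = -22*7 + 0 = -154 + 0 = -154)
E = -1/297 (E = 1/((-450 + 225) - 72) = 1/(-225 - 72) = 1/(-297) = -1/297 ≈ -0.0033670)
(k + 189*(-313)) + E = (-154 + 189*(-313)) - 1/297 = (-154 - 59157) - 1/297 = -59311 - 1/297 = -17615368/297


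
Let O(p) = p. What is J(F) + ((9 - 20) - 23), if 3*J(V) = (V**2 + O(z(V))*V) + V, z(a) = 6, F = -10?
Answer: -24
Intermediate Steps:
J(V) = V**2/3 + 7*V/3 (J(V) = ((V**2 + 6*V) + V)/3 = (V**2 + 7*V)/3 = V**2/3 + 7*V/3)
J(F) + ((9 - 20) - 23) = (1/3)*(-10)*(7 - 10) + ((9 - 20) - 23) = (1/3)*(-10)*(-3) + (-11 - 23) = 10 - 34 = -24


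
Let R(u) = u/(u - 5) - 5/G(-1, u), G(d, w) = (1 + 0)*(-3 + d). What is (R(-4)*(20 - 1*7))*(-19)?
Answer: -15067/36 ≈ -418.53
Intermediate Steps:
G(d, w) = -3 + d (G(d, w) = 1*(-3 + d) = -3 + d)
R(u) = 5/4 + u/(-5 + u) (R(u) = u/(u - 5) - 5/(-3 - 1) = u/(-5 + u) - 5/(-4) = u/(-5 + u) - 5*(-1/4) = u/(-5 + u) + 5/4 = 5/4 + u/(-5 + u))
(R(-4)*(20 - 1*7))*(-19) = (((-25 + 9*(-4))/(4*(-5 - 4)))*(20 - 1*7))*(-19) = (((1/4)*(-25 - 36)/(-9))*(20 - 7))*(-19) = (((1/4)*(-1/9)*(-61))*13)*(-19) = ((61/36)*13)*(-19) = (793/36)*(-19) = -15067/36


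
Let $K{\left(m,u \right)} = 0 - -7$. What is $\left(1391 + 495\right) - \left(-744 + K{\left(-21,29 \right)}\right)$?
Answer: $2623$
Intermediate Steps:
$K{\left(m,u \right)} = 7$ ($K{\left(m,u \right)} = 0 + 7 = 7$)
$\left(1391 + 495\right) - \left(-744 + K{\left(-21,29 \right)}\right) = \left(1391 + 495\right) + \left(744 - 7\right) = 1886 + \left(744 - 7\right) = 1886 + 737 = 2623$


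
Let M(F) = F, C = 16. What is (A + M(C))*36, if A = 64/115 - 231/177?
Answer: 3725316/6785 ≈ 549.05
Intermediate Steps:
A = -5079/6785 (A = 64*(1/115) - 231*1/177 = 64/115 - 77/59 = -5079/6785 ≈ -0.74856)
(A + M(C))*36 = (-5079/6785 + 16)*36 = (103481/6785)*36 = 3725316/6785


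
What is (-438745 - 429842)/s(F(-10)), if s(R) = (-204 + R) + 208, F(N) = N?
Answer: 289529/2 ≈ 1.4476e+5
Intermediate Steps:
s(R) = 4 + R
(-438745 - 429842)/s(F(-10)) = (-438745 - 429842)/(4 - 10) = -868587/(-6) = -868587*(-1/6) = 289529/2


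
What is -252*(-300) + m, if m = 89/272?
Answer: 20563289/272 ≈ 75600.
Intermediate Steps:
m = 89/272 (m = 89*(1/272) = 89/272 ≈ 0.32721)
-252*(-300) + m = -252*(-300) + 89/272 = 75600 + 89/272 = 20563289/272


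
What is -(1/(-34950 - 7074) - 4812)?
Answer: 202219489/42024 ≈ 4812.0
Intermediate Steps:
-(1/(-34950 - 7074) - 4812) = -(1/(-42024) - 4812) = -(-1/42024 - 4812) = -1*(-202219489/42024) = 202219489/42024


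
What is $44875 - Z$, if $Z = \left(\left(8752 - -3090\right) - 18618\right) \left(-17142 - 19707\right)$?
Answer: $-249643949$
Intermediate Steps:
$Z = 249688824$ ($Z = \left(\left(8752 + 3090\right) - 18618\right) \left(-36849\right) = \left(11842 - 18618\right) \left(-36849\right) = \left(-6776\right) \left(-36849\right) = 249688824$)
$44875 - Z = 44875 - 249688824 = -249643949$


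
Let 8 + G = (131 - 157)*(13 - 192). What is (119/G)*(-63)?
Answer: -7497/4646 ≈ -1.6136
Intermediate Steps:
G = 4646 (G = -8 + (131 - 157)*(13 - 192) = -8 - 26*(-179) = -8 + 4654 = 4646)
(119/G)*(-63) = (119/4646)*(-63) = -7497/4646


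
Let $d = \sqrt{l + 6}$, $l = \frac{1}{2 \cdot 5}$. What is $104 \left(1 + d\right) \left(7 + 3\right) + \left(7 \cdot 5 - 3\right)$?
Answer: $1072 + 104 \sqrt{610} \approx 3640.6$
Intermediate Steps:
$l = \frac{1}{10}$ ($l = \frac{1}{2} \cdot \frac{1}{5} = \frac{1}{10} \approx 0.1$)
$d = \frac{\sqrt{610}}{10}$ ($d = \sqrt{\frac{1}{10} + 6} = \sqrt{\frac{61}{10}} = \frac{\sqrt{610}}{10} \approx 2.4698$)
$104 \left(1 + d\right) \left(7 + 3\right) + \left(7 \cdot 5 - 3\right) = 104 \left(1 + \frac{\sqrt{610}}{10}\right) \left(7 + 3\right) + \left(7 \cdot 5 - 3\right) = 104 \left(1 + \frac{\sqrt{610}}{10}\right) 10 + \left(35 - 3\right) = 104 \left(10 + \sqrt{610}\right) + 32 = \left(1040 + 104 \sqrt{610}\right) + 32 = 1072 + 104 \sqrt{610}$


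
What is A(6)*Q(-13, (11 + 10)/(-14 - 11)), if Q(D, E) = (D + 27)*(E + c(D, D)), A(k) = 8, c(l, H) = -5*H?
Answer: 179648/25 ≈ 7185.9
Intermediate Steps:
Q(D, E) = (27 + D)*(E - 5*D) (Q(D, E) = (D + 27)*(E - 5*D) = (27 + D)*(E - 5*D))
A(6)*Q(-13, (11 + 10)/(-14 - 11)) = 8*(-135*(-13) - 5*(-13)² + 27*((11 + 10)/(-14 - 11)) - 13*(11 + 10)/(-14 - 11)) = 8*(1755 - 5*169 + 27*(21/(-25)) - 273/(-25)) = 8*(1755 - 845 + 27*(21*(-1/25)) - 273*(-1)/25) = 8*(1755 - 845 + 27*(-21/25) - 13*(-21/25)) = 8*(1755 - 845 - 567/25 + 273/25) = 8*(22456/25) = 179648/25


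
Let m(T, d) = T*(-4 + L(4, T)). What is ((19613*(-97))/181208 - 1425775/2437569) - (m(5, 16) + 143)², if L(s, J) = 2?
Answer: -7818250924087037/441707003352 ≈ -17700.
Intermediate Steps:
m(T, d) = -2*T (m(T, d) = T*(-4 + 2) = T*(-2) = -2*T)
((19613*(-97))/181208 - 1425775/2437569) - (m(5, 16) + 143)² = ((19613*(-97))/181208 - 1425775/2437569) - (-2*5 + 143)² = (-1902461*1/181208 - 1425775*1/2437569) - (-10 + 143)² = (-1902461/181208 - 1425775/2437569) - 1*133² = -4895741793509/441707003352 - 1*17689 = -4895741793509/441707003352 - 17689 = -7818250924087037/441707003352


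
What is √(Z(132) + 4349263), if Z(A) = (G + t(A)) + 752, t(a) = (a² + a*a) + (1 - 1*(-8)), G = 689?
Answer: √4385561 ≈ 2094.2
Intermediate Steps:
t(a) = 9 + 2*a² (t(a) = (a² + a²) + (1 + 8) = 2*a² + 9 = 9 + 2*a²)
Z(A) = 1450 + 2*A² (Z(A) = (689 + (9 + 2*A²)) + 752 = (698 + 2*A²) + 752 = 1450 + 2*A²)
√(Z(132) + 4349263) = √((1450 + 2*132²) + 4349263) = √((1450 + 2*17424) + 4349263) = √((1450 + 34848) + 4349263) = √(36298 + 4349263) = √4385561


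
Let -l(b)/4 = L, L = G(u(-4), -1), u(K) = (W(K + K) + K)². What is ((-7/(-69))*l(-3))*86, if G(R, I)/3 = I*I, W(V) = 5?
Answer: -2408/23 ≈ -104.70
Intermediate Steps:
u(K) = (5 + K)²
G(R, I) = 3*I² (G(R, I) = 3*(I*I) = 3*I²)
L = 3 (L = 3*(-1)² = 3*1 = 3)
l(b) = -12 (l(b) = -4*3 = -12)
((-7/(-69))*l(-3))*86 = (-7/(-69)*(-12))*86 = (-7*(-1/69)*(-12))*86 = ((7/69)*(-12))*86 = -28/23*86 = -2408/23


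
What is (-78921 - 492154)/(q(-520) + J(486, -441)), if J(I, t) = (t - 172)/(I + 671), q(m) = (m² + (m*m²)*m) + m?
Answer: -660733775/84595709370547 ≈ -7.8105e-6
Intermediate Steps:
q(m) = m + m² + m⁴ (q(m) = (m² + m³*m) + m = (m² + m⁴) + m = m + m² + m⁴)
J(I, t) = (-172 + t)/(671 + I)
(-78921 - 492154)/(q(-520) + J(486, -441)) = (-78921 - 492154)/(-520*(1 - 520 + (-520)³) + (-172 - 441)/(671 + 486)) = -571075/(-520*(1 - 520 - 140608000) - 613/1157) = -571075/(-520*(-140608519) + (1/1157)*(-613)) = -571075/(73116429880 - 613/1157) = -571075/84595709370547/1157 = -571075*1157/84595709370547 = -660733775/84595709370547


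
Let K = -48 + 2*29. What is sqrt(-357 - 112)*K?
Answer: 10*I*sqrt(469) ≈ 216.56*I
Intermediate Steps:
K = 10 (K = -48 + 58 = 10)
sqrt(-357 - 112)*K = sqrt(-357 - 112)*10 = sqrt(-469)*10 = (I*sqrt(469))*10 = 10*I*sqrt(469)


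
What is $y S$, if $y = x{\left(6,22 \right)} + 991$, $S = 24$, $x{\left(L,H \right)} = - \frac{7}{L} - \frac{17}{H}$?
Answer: $\frac{261112}{11} \approx 23737.0$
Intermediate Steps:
$x{\left(L,H \right)} = - \frac{17}{H} - \frac{7}{L}$
$y = \frac{32639}{33}$ ($y = \left(- \frac{17}{22} - \frac{7}{6}\right) + 991 = - \frac{64}{33} + 991 = \frac{32639}{33} \approx 989.06$)
$y S = \frac{32639}{33} \cdot 24 = \frac{261112}{11}$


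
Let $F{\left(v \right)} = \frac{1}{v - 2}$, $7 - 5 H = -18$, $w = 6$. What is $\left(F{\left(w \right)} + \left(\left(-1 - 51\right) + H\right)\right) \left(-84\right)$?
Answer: $3927$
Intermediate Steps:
$H = 5$ ($H = \frac{7}{5} - - \frac{18}{5} = \frac{7}{5} + \frac{18}{5} = 5$)
$F{\left(v \right)} = \frac{1}{-2 + v}$
$\left(F{\left(w \right)} + \left(\left(-1 - 51\right) + H\right)\right) \left(-84\right) = \left(\frac{1}{-2 + 6} + \left(\left(-1 - 51\right) + 5\right)\right) \left(-84\right) = \left(\frac{1}{4} + \left(-52 + 5\right)\right) \left(-84\right) = \left(\frac{1}{4} - 47\right) \left(-84\right) = \left(- \frac{187}{4}\right) \left(-84\right) = 3927$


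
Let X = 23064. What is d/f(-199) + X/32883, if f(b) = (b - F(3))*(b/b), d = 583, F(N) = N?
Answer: -4837287/2214122 ≈ -2.1847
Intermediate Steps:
f(b) = -3 + b (f(b) = (b - 1*3)*(b/b) = (b - 3)*1 = (-3 + b)*1 = -3 + b)
d/f(-199) + X/32883 = 583/(-3 - 199) + 23064/32883 = 583/(-202) + 23064*(1/32883) = 583*(-1/202) + 7688/10961 = -583/202 + 7688/10961 = -4837287/2214122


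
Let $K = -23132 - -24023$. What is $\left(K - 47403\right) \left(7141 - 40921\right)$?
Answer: $1571175360$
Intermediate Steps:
$K = 891$ ($K = -23132 + 24023 = 891$)
$\left(K - 47403\right) \left(7141 - 40921\right) = \left(891 - 47403\right) \left(7141 - 40921\right) = \left(-46512\right) \left(-33780\right) = 1571175360$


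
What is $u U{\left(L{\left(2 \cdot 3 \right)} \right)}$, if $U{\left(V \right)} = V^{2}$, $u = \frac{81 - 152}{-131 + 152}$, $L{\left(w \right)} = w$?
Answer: $- \frac{852}{7} \approx -121.71$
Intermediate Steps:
$u = - \frac{71}{21} \approx -3.381$
$u U{\left(L{\left(2 \cdot 3 \right)} \right)} = - \frac{71 \left(2 \cdot 3\right)^{2}}{21} = - \frac{71 \cdot 6^{2}}{21} = \left(- \frac{71}{21}\right) 36 = - \frac{852}{7}$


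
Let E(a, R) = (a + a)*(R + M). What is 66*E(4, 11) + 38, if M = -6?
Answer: 2678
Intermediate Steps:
E(a, R) = 2*a*(-6 + R) (E(a, R) = (a + a)*(R - 6) = (2*a)*(-6 + R) = 2*a*(-6 + R))
66*E(4, 11) + 38 = 66*(2*4*(-6 + 11)) + 38 = 66*(2*4*5) + 38 = 66*40 + 38 = 2640 + 38 = 2678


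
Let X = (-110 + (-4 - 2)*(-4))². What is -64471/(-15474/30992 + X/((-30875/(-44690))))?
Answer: -43140476600/7163092631 ≈ -6.0226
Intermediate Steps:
X = 7396 (X = (-110 - 6*(-4))² = (-110 + 24)² = (-86)² = 7396)
-64471/(-15474/30992 + X/((-30875/(-44690)))) = -64471/(-15474/30992 + 7396/((-30875/(-44690)))) = -64471/(-15474*1/30992 + 7396/((-30875*(-1/44690)))) = -64471/(-7737/15496 + 7396/(6175/8938)) = -64471/(-7737/15496 + 7396*(8938/6175)) = -64471/(-7737/15496 + 66105448/6175) = -64471/78794018941/7360600 = -64471*7360600/78794018941 = -43140476600/7163092631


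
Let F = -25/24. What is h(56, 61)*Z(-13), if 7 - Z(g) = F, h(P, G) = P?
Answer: 1351/3 ≈ 450.33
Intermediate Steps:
F = -25/24 (F = -25*1/24 = -25/24 ≈ -1.0417)
Z(g) = 193/24 (Z(g) = 7 - 1*(-25/24) = 7 + 25/24 = 193/24)
h(56, 61)*Z(-13) = 56*(193/24) = 1351/3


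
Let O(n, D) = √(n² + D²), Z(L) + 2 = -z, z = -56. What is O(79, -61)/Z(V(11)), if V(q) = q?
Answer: √9962/54 ≈ 1.8483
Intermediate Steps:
Z(L) = 54 (Z(L) = -2 - 1*(-56) = -2 + 56 = 54)
O(n, D) = √(D² + n²)
O(79, -61)/Z(V(11)) = √((-61)² + 79²)/54 = √(3721 + 6241)*(1/54) = √9962*(1/54) = √9962/54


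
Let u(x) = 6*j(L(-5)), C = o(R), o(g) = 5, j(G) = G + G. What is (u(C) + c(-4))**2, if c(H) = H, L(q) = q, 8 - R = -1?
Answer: 4096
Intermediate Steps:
R = 9 (R = 8 - 1*(-1) = 8 + 1 = 9)
j(G) = 2*G
C = 5
u(x) = -60 (u(x) = 6*(2*(-5)) = 6*(-10) = -60)
(u(C) + c(-4))**2 = (-60 - 4)**2 = (-64)**2 = 4096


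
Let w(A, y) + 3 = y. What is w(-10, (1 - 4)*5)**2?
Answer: 324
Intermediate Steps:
w(A, y) = -3 + y
w(-10, (1 - 4)*5)**2 = (-3 + (1 - 4)*5)**2 = (-3 - 3*5)**2 = (-3 - 15)**2 = (-18)**2 = 324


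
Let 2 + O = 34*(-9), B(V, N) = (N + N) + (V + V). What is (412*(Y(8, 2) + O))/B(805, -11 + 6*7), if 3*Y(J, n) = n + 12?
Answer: -46865/627 ≈ -74.745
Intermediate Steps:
Y(J, n) = 4 + n/3 (Y(J, n) = (n + 12)/3 = (12 + n)/3 = 4 + n/3)
B(V, N) = 2*N + 2*V
O = -308 (O = -2 + 34*(-9) = -2 - 306 = -308)
(412*(Y(8, 2) + O))/B(805, -11 + 6*7) = (412*((4 + (⅓)*2) - 308))/(2*(-11 + 6*7) + 2*805) = (412*((4 + ⅔) - 308))/(2*(-11 + 42) + 1610) = (412*(14/3 - 308))/(2*31 + 1610) = (412*(-910/3))/(62 + 1610) = -374920/3/1672 = -374920/3*1/1672 = -46865/627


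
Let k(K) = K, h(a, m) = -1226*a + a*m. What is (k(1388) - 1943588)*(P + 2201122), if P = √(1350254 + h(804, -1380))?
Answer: -4275019148400 - 1942200*I*√744970 ≈ -4.275e+12 - 1.6763e+9*I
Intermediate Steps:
P = I*√744970 (P = √(1350254 + 804*(-1226 - 1380)) = √(1350254 + 804*(-2606)) = √(1350254 - 2095224) = √(-744970) = I*√744970 ≈ 863.12*I)
(k(1388) - 1943588)*(P + 2201122) = (1388 - 1943588)*(I*√744970 + 2201122) = -1942200*(2201122 + I*√744970) = -4275019148400 - 1942200*I*√744970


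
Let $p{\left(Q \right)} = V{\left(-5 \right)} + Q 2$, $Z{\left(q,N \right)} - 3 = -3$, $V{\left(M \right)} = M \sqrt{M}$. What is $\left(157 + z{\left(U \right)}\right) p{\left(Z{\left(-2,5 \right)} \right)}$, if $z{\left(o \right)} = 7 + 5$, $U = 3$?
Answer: $- 845 i \sqrt{5} \approx - 1889.5 i$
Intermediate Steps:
$V{\left(M \right)} = M^{\frac{3}{2}}$
$Z{\left(q,N \right)} = 0$ ($Z{\left(q,N \right)} = 3 - 3 = 0$)
$z{\left(o \right)} = 12$
$p{\left(Q \right)} = 2 Q - 5 i \sqrt{5}$ ($p{\left(Q \right)} = \left(-5\right)^{\frac{3}{2}} + Q 2 = - 5 i \sqrt{5} + 2 Q = 2 Q - 5 i \sqrt{5}$)
$\left(157 + z{\left(U \right)}\right) p{\left(Z{\left(-2,5 \right)} \right)} = \left(157 + 12\right) \left(2 \cdot 0 - 5 i \sqrt{5}\right) = 169 \left(0 - 5 i \sqrt{5}\right) = 169 \left(- 5 i \sqrt{5}\right) = - 845 i \sqrt{5}$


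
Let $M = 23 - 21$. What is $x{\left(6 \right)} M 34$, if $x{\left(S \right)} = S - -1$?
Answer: $476$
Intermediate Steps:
$M = 2$
$x{\left(S \right)} = 1 + S$ ($x{\left(S \right)} = S + 1 = 1 + S$)
$x{\left(6 \right)} M 34 = \left(1 + 6\right) 2 \cdot 34 = 7 \cdot 2 \cdot 34 = 14 \cdot 34 = 476$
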